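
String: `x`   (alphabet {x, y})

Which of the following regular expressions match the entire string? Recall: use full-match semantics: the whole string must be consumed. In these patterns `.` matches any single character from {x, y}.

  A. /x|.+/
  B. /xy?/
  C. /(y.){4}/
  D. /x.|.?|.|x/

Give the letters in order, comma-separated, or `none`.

A → match
B → match
C → no match — must start with `y`
D → match

A, B, D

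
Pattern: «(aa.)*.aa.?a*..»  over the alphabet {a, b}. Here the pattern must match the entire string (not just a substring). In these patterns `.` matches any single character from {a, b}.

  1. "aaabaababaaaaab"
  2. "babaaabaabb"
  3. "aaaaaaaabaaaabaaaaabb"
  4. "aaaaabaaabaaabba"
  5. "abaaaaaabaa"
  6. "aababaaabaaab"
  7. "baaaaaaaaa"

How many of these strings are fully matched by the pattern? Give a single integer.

1

1 → no match
2. "babaaabaabb" → no match
3 → no match
4 → no match
5. "abaaaaaabaa" → no match
6 → no match
7. "baaaaaaaaa" → match
Total matched: 1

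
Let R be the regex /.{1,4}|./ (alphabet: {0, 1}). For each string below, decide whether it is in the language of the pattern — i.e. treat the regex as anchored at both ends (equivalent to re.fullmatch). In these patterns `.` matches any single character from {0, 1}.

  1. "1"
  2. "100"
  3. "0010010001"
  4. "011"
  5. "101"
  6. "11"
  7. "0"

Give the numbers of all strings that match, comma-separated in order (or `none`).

1 → match
2 → match
3 → no match
4 → match
5 → match
6 → match
7 → match

1, 2, 4, 5, 6, 7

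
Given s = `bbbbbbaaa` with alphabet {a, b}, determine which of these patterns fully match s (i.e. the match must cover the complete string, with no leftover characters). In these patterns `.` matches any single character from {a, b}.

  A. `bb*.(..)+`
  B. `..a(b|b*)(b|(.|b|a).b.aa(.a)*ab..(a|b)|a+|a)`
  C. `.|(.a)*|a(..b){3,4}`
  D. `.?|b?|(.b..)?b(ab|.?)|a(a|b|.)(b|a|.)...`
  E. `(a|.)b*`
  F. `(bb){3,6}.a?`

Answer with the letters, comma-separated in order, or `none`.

A → match
B → no match
C → no match
D → no match
E → no match
F → no match

A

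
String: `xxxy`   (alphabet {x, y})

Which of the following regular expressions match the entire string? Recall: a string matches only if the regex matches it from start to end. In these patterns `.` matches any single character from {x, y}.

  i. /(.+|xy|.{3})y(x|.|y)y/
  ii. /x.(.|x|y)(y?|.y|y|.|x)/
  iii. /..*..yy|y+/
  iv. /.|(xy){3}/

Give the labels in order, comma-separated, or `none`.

ii

i → no match
ii → match
iii → no match
iv → no match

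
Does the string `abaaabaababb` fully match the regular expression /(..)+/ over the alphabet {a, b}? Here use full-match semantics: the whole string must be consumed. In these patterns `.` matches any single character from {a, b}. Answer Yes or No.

Yes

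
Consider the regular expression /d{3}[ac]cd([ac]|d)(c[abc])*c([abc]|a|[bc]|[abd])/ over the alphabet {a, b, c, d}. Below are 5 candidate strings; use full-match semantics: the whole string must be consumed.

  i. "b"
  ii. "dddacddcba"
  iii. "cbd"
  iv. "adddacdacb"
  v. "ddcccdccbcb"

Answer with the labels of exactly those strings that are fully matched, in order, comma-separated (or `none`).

i → no match — must start with "d"
ii → no match
iii → no match — must start with "d"
iv → no match — must start with "d"
v → no match

none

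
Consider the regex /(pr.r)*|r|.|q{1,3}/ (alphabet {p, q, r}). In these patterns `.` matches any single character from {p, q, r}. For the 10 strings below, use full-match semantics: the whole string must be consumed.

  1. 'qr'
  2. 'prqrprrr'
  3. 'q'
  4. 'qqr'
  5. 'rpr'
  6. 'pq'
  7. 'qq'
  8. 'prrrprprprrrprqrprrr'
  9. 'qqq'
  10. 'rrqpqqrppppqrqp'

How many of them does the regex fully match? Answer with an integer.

5

1 → no match
2 → match
3 → match
4 → no match
5 → no match
6 → no match
7 → match
8 → match
9 → match
10 → no match
Total matched: 5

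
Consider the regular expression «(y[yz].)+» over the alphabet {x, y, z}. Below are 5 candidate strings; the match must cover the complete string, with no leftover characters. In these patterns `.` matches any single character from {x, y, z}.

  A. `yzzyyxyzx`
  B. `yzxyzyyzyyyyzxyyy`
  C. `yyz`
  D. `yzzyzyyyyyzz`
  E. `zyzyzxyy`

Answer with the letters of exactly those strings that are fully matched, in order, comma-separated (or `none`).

A, C, D

A → match
B → no match
C → match
D → match
E → no match — must start with `y`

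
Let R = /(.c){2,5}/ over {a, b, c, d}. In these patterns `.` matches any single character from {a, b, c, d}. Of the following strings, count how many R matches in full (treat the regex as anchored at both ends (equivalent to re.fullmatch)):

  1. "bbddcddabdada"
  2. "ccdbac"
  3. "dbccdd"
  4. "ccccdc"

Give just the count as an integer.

1 → no match — must end with "c"
2 → no match
3 → no match — must end with "c"
4 → match
Total matched: 1

1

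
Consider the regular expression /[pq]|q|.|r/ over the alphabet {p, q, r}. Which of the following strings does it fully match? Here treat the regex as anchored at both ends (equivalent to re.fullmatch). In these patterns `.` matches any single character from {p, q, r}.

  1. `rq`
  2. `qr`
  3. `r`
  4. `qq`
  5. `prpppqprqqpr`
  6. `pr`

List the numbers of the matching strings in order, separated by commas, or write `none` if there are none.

3

1. `rq` → no match
2. `qr` → no match
3. `r` → match
4. `qq` → no match
5. `prpppqprqqpr` → no match
6. `pr` → no match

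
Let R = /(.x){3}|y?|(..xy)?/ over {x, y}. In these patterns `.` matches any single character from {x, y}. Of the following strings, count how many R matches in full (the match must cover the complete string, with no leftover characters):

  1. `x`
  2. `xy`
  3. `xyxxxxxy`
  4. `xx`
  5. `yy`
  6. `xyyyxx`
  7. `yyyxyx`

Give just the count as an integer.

0

1 → no match
2 → no match
3 → no match
4 → no match
5 → no match
6 → no match
7 → no match
Total matched: 0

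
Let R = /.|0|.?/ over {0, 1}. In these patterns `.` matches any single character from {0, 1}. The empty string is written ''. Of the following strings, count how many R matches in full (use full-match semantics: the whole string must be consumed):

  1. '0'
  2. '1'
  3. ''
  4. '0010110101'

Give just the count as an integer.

1. '0' → match
2. '1' → match
3. '' → match
4. '0010110101' → no match
Total matched: 3

3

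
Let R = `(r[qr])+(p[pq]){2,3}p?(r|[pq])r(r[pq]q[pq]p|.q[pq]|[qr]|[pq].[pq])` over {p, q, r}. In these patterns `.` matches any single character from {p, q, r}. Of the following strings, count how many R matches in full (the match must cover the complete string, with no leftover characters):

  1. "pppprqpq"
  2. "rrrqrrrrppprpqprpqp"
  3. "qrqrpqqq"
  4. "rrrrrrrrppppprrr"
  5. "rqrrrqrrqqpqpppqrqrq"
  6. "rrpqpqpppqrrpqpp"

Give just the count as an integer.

2

1 → no match — must start with "r"
2 → no match
3 → no match — must start with "r"
4 → match
5 → no match
6 → match
Total matched: 2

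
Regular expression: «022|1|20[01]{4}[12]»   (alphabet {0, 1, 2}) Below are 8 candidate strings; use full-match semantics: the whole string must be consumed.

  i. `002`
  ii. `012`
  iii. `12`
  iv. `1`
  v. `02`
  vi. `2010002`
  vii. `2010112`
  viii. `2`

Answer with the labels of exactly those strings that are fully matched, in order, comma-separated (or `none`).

iv, vi, vii

i → no match
ii → no match
iii → no match
iv → match
v → no match
vi → match
vii → match
viii → no match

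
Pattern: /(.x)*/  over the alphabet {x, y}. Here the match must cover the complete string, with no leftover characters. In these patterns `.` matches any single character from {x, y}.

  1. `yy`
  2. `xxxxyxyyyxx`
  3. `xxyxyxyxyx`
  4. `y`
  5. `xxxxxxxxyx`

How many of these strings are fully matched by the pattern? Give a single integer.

2

1 → no match
2 → no match
3 → match
4 → no match
5 → match
Total matched: 2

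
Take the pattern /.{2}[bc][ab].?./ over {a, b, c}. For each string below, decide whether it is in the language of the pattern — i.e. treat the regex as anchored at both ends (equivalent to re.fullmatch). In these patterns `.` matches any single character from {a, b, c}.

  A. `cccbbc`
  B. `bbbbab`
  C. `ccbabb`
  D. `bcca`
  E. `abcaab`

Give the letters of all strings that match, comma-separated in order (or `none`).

A → match
B → match
C → match
D → no match
E → match

A, B, C, E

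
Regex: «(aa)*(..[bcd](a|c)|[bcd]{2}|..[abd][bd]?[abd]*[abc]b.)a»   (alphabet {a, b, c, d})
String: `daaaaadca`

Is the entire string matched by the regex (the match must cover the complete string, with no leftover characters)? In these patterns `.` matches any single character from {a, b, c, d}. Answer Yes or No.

No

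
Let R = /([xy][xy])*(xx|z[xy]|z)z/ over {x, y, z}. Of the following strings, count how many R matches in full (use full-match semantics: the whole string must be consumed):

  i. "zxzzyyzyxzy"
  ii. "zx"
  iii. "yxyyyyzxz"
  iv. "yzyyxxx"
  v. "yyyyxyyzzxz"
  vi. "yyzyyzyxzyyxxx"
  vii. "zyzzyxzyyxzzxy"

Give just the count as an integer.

1

i → no match — must end with "z"
ii → no match — must end with "z"
iii → match
iv → no match — must end with "z"
v → no match
vi → no match — must end with "z"
vii → no match — must end with "z"
Total matched: 1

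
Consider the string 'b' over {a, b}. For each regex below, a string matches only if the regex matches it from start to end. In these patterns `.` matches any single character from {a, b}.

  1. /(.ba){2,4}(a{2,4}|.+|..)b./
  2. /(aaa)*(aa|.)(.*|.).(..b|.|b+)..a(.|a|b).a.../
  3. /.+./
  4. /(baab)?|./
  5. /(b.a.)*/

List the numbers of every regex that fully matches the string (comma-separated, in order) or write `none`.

1 → no match
2 → no match
3 → no match
4 → match
5 → no match

4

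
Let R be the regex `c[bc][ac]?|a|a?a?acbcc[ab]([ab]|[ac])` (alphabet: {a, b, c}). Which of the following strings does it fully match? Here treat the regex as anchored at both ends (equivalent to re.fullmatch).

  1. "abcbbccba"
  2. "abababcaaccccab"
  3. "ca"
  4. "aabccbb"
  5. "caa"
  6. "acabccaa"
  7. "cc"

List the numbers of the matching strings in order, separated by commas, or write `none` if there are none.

1 → no match
2 → no match
3 → no match
4 → no match
5 → no match
6 → no match
7 → match

7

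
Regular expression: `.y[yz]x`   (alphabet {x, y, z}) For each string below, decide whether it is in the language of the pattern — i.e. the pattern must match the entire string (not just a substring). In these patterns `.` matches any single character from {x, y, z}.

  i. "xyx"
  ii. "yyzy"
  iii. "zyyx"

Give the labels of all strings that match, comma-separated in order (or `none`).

i → no match
ii → no match — must end with "x"
iii → match

iii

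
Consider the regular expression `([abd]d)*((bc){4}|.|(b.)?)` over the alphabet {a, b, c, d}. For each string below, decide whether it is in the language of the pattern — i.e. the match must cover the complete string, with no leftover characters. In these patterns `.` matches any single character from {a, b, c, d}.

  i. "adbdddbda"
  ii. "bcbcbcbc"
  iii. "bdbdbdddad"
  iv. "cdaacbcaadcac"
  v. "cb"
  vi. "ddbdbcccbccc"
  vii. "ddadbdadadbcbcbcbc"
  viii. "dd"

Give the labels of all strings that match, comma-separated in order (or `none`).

i, ii, iii, vii, viii

i. "adbdddbda" → match
ii. "bcbcbcbc" → match
iii. "bdbdbdddad" → match
iv → no match
v. "cb" → no match
vi. "ddbdbcccbccc" → no match
vii → match
viii. "dd" → match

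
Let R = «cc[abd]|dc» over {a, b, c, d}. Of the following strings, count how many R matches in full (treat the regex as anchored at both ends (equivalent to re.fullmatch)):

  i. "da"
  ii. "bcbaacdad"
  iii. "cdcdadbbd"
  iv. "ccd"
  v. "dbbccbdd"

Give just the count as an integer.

i → no match
ii → no match
iii → no match
iv → match
v → no match
Total matched: 1

1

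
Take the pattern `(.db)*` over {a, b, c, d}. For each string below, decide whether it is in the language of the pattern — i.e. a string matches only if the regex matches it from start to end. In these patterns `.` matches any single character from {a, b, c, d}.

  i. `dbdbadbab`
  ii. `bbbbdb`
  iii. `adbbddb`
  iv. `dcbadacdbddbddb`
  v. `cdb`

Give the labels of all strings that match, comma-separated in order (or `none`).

i → no match
ii → no match
iii → no match
iv → no match
v → match

v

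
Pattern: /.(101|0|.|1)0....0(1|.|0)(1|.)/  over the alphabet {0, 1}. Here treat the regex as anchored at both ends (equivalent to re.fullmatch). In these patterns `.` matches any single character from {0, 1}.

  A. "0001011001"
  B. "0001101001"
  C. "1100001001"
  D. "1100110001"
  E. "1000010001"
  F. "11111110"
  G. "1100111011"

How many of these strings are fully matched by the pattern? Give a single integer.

6

A → match
B → match
C → match
D → match
E → match
F → no match
G → match
Total matched: 6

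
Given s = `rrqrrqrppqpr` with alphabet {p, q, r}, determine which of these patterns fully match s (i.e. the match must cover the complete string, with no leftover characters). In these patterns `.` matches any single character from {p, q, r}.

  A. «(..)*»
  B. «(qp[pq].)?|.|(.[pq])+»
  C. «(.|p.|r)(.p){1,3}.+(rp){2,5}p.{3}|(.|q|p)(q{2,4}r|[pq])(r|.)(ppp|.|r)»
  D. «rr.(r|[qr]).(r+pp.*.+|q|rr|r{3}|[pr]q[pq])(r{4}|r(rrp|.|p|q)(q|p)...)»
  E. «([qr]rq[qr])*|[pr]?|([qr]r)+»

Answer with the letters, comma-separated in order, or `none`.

A, D

A → match
B → no match
C → no match
D → match
E → no match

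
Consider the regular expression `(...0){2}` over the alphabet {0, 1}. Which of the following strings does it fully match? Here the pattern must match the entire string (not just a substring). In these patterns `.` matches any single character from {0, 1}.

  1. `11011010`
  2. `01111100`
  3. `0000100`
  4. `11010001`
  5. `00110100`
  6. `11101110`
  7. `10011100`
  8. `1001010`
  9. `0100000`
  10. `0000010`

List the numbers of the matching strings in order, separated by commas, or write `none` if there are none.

6

1 → no match
2 → no match
3 → no match
4 → no match — must end with `0`
5 → no match
6 → match
7 → no match
8 → no match
9 → no match
10 → no match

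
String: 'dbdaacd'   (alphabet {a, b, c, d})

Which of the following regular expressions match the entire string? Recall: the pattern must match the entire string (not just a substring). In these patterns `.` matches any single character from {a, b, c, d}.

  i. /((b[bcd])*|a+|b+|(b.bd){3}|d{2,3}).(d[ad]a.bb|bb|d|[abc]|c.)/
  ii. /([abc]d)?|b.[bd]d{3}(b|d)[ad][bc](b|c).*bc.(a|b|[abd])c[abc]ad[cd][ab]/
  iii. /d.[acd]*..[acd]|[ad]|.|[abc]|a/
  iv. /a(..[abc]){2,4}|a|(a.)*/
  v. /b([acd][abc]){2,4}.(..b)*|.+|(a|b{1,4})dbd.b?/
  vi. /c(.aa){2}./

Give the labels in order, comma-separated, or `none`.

iii, v

i → no match
ii → no match
iii → match
iv → no match
v → match
vi → no match — must start with 'c'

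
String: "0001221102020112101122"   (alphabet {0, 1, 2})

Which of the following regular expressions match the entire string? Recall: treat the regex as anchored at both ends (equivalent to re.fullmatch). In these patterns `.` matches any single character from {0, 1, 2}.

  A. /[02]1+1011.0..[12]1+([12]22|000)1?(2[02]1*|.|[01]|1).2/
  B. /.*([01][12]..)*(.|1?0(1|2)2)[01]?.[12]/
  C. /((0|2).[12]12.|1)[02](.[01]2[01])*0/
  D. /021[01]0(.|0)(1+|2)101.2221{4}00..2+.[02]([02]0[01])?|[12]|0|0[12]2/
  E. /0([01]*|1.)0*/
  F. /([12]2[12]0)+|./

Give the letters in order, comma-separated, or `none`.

A → no match
B → match
C → no match — must end with "0"
D → no match
E → no match
F → no match

B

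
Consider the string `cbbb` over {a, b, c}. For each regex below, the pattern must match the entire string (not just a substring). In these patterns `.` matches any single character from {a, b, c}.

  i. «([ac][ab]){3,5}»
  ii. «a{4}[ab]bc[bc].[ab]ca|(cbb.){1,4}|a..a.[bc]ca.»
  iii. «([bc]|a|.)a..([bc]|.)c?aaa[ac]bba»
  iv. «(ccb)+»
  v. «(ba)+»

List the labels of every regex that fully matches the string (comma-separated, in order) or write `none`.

i → no match
ii → match
iii → no match — must end with `bba`
iv → no match — must start with `ccb`
v → no match — must start with `ba`

ii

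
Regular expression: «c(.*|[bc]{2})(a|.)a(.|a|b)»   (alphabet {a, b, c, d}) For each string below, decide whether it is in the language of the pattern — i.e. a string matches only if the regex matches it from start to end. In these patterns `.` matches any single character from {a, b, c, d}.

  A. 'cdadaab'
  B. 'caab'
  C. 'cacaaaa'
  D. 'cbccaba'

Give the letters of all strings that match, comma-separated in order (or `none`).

A → match
B → match
C → match
D → no match

A, B, C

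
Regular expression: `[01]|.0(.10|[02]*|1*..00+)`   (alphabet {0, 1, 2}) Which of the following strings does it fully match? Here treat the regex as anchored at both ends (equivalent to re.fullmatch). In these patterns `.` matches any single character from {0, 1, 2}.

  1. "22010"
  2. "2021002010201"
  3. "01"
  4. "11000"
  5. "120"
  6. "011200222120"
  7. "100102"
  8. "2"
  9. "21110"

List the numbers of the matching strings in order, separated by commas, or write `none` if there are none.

1. "22010" → no match
2 → no match
3. "01" → no match
4. "11000" → no match
5. "120" → no match
6. "011200222120" → no match
7. "100102" → no match
8. "2" → no match
9. "21110" → no match

none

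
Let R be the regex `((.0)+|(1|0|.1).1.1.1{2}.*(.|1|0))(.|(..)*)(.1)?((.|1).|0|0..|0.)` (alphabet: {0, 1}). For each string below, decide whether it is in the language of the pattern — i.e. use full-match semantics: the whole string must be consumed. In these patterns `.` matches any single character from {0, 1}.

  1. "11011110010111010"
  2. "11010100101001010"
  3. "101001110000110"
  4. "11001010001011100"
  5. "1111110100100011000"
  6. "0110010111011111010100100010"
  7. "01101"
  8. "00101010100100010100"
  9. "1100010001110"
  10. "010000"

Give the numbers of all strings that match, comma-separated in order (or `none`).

3, 8

1 → no match
2 → no match
3 → match
4 → no match
5 → no match
6 → no match
7 → no match
8 → match
9 → no match
10 → no match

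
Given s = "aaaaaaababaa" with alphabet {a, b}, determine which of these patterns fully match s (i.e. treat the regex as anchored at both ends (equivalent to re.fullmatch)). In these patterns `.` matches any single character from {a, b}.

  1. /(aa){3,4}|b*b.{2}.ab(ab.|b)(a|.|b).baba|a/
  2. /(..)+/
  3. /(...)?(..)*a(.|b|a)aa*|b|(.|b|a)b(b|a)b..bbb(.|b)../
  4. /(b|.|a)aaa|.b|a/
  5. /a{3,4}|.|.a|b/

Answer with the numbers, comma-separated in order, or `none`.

2, 3

1 → no match
2 → match
3 → match
4 → no match
5 → no match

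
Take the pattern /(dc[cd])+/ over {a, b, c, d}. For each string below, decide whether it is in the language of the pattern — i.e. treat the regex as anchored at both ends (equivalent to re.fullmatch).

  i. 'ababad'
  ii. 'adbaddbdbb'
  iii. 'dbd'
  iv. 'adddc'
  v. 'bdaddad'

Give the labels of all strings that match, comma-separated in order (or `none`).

none

i. 'ababad' → no match — must start with 'dc'
ii. 'adbaddbdbb' → no match — must start with 'dc'
iii. 'dbd' → no match — must start with 'dc'
iv. 'adddc' → no match — must start with 'dc'
v. 'bdaddad' → no match — must start with 'dc'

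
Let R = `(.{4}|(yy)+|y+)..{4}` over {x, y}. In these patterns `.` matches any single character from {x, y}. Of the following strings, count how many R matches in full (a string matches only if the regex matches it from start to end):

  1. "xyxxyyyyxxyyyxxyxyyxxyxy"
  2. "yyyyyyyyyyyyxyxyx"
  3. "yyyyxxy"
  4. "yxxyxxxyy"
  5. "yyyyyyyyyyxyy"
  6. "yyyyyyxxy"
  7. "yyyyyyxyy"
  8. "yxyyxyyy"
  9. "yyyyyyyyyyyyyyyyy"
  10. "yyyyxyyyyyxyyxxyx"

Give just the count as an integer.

7

1 → no match
2 → match
3 → match
4 → match
5 → match
6 → match
7 → match
8 → no match
9 → match
10 → no match
Total matched: 7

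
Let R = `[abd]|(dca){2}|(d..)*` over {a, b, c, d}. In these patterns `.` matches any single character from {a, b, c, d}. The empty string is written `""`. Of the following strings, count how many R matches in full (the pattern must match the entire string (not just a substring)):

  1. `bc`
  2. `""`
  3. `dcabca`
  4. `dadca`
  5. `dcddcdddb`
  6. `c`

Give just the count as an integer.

2

1 → no match
2 → match
3 → no match
4 → no match
5 → match
6 → no match
Total matched: 2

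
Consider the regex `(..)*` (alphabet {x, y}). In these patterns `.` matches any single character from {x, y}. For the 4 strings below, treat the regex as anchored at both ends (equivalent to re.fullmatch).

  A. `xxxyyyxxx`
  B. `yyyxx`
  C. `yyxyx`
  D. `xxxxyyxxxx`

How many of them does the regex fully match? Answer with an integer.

A → no match
B → no match
C → no match
D → match
Total matched: 1

1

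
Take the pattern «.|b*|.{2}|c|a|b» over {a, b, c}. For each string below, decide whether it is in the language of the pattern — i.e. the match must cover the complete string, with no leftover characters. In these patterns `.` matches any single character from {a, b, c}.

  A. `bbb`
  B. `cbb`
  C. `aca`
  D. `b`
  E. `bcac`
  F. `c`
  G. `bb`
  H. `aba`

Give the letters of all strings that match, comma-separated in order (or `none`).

A, D, F, G

A → match
B → no match
C → no match
D → match
E → no match
F → match
G → match
H → no match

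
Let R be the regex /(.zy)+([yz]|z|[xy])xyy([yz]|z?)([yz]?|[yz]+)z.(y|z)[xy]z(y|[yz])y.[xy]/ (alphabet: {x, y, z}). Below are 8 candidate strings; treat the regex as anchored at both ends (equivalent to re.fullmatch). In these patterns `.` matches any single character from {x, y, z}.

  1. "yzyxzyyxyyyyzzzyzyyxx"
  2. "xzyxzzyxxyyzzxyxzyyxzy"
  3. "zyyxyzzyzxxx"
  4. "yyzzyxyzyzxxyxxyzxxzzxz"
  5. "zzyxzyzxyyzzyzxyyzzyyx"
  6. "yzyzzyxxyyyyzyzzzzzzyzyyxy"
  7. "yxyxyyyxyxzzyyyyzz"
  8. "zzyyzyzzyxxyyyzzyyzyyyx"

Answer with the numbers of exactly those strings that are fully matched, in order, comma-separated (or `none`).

1 → match
2 → no match
3 → no match
4 → no match
5 → match
6 → match
7 → no match
8 → match

1, 5, 6, 8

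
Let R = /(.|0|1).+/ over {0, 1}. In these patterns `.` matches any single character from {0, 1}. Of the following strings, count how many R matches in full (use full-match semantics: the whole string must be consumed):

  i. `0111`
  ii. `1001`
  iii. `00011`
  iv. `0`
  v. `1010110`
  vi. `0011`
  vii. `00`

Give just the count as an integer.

i → match
ii → match
iii → match
iv → no match
v → match
vi → match
vii → match
Total matched: 6

6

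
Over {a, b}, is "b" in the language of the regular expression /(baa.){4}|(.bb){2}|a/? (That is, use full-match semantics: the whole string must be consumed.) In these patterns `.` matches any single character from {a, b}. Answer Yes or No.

No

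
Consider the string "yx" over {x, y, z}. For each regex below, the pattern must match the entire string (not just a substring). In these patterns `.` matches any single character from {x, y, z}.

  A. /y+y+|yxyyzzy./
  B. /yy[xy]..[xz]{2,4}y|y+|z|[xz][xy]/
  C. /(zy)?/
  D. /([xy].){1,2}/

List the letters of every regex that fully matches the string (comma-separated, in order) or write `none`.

D

A → no match
B → no match
C → no match
D → match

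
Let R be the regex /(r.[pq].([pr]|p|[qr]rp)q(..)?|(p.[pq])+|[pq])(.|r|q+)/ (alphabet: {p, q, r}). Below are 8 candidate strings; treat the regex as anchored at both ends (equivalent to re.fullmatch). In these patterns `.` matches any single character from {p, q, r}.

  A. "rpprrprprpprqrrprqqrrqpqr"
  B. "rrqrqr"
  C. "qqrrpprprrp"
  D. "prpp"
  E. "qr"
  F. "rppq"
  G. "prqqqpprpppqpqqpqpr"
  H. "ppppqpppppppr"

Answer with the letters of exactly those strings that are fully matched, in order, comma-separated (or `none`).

D, E, H

A → no match
B → no match
C → no match
D → match
E → match
F → no match
G → no match
H → match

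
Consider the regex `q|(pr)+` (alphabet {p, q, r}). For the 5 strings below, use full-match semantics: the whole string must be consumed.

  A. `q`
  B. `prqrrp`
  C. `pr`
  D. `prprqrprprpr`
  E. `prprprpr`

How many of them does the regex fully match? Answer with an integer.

A → match
B → no match
C → match
D → no match
E → match
Total matched: 3

3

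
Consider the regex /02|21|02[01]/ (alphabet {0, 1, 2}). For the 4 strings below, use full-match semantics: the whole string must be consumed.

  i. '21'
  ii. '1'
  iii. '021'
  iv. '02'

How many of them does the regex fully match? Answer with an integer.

i. '21' → match
ii. '1' → no match
iii. '021' → match
iv. '02' → match
Total matched: 3

3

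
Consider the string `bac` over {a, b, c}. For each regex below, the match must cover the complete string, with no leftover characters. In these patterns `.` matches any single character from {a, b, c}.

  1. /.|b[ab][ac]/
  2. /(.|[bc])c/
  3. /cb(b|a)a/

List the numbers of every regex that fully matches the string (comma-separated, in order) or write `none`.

1

1 → match
2 → no match
3 → no match — must start with `cb`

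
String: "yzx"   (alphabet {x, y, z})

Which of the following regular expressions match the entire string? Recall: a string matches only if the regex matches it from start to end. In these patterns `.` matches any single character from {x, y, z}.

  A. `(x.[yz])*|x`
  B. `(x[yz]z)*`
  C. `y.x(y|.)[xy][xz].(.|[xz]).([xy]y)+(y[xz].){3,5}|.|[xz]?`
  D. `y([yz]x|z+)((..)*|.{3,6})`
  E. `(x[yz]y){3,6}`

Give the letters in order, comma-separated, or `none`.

D

A → no match
B → no match
C → no match
D → match
E → no match — must start with "x"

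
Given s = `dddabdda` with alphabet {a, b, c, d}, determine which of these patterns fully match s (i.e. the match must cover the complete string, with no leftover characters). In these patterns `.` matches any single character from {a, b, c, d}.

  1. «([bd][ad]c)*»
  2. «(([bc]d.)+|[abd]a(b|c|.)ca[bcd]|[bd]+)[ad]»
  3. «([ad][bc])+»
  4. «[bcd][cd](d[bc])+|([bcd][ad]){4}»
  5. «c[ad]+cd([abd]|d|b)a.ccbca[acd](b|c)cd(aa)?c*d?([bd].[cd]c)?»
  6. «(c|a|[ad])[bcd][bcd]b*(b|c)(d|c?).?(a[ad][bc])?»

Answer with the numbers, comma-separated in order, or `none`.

4

1 → no match
2 → no match
3 → no match
4 → match
5 → no match — must start with `c`
6 → no match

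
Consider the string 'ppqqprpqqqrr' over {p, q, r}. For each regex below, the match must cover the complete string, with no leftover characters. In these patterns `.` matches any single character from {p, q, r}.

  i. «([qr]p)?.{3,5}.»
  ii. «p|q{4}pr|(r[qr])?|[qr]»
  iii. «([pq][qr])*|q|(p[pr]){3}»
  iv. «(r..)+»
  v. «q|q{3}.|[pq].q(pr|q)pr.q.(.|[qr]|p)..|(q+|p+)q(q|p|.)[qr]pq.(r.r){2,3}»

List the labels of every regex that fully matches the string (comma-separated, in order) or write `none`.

v

i → no match
ii → no match
iii → no match
iv → no match — must start with 'r'
v → match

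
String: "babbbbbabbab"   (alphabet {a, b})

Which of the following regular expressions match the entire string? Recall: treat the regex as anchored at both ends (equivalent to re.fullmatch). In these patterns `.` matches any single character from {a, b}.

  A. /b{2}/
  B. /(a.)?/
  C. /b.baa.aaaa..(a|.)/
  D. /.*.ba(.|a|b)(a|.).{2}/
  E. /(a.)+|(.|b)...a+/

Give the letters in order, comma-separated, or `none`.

A → no match
B → no match
C → no match
D → match
E → no match

D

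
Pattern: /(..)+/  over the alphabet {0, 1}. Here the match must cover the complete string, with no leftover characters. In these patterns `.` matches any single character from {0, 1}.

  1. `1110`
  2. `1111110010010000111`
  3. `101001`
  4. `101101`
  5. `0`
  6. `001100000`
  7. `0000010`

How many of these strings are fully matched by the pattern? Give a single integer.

3

1 → match
2 → no match
3 → match
4 → match
5 → no match
6 → no match
7 → no match
Total matched: 3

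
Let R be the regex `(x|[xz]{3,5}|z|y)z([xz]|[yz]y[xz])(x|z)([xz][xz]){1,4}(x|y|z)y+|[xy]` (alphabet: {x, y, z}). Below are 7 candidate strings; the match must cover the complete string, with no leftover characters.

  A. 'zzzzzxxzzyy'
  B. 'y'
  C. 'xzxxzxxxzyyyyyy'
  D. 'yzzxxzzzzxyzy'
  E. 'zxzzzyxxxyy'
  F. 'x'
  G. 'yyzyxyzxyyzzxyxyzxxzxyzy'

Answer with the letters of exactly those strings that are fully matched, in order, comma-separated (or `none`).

A, B, C, F

A → match
B → match
C → match
D → no match
E → no match
F → match
G → no match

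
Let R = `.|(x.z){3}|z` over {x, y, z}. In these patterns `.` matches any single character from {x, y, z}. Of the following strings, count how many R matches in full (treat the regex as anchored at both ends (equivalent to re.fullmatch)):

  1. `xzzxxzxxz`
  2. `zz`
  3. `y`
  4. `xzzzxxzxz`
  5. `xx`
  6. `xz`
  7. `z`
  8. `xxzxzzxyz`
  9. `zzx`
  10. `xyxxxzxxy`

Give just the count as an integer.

1 → match
2 → no match
3 → match
4 → no match
5 → no match
6 → no match
7 → match
8 → match
9 → no match
10 → no match
Total matched: 4

4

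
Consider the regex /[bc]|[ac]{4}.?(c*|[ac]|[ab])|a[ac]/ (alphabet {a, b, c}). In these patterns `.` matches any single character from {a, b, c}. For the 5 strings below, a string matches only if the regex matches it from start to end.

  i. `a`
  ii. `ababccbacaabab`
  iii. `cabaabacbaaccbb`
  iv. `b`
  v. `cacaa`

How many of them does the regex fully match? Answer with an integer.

i → no match
ii → no match
iii → no match
iv → match
v → match
Total matched: 2

2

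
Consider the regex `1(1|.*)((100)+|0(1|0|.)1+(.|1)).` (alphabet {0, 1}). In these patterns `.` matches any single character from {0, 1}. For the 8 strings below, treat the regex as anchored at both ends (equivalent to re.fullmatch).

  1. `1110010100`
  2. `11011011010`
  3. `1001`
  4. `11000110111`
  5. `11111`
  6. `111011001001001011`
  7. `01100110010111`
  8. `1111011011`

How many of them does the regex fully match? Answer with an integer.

1 → no match
2 → no match
3 → no match
4 → no match
5 → no match
6 → no match
7 → no match — must start with `1`
8 → no match
Total matched: 0

0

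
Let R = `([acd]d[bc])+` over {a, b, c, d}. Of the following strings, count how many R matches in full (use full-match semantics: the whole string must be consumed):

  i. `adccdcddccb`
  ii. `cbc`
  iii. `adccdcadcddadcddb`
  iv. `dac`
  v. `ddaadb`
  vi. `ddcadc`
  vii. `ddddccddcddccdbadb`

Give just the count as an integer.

i. `adccdcddccb` → no match
ii. `cbc` → no match
iii → no match
iv. `dac` → no match
v. `ddaadb` → no match
vi. `ddcadc` → match
vii → no match
Total matched: 1

1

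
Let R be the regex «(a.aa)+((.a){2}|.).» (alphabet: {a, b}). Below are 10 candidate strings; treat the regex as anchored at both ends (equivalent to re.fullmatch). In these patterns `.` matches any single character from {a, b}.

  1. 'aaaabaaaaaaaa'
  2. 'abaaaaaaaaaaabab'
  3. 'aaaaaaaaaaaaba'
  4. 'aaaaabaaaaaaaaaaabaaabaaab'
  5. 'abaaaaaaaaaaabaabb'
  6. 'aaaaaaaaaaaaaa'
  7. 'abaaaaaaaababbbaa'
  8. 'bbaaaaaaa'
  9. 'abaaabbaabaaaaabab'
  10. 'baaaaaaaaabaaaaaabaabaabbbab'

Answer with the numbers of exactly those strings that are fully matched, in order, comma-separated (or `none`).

1 → no match
2 → no match
3 → match
4 → match
5 → match
6 → match
7 → no match
8 → no match — must start with 'a'
9 → no match
10 → no match — must start with 'a'

3, 4, 5, 6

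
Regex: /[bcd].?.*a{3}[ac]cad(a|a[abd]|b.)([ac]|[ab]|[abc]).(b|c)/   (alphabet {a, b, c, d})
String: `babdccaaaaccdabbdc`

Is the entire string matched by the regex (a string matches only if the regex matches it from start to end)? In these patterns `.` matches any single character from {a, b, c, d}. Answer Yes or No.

No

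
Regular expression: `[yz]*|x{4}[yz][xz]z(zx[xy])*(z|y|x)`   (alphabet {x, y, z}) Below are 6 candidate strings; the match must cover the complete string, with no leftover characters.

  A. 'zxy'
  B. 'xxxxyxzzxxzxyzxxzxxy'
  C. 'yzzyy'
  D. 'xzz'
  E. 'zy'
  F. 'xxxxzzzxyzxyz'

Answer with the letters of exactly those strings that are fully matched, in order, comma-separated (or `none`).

B, C, E

A → no match
B → match
C → match
D → no match
E → match
F → no match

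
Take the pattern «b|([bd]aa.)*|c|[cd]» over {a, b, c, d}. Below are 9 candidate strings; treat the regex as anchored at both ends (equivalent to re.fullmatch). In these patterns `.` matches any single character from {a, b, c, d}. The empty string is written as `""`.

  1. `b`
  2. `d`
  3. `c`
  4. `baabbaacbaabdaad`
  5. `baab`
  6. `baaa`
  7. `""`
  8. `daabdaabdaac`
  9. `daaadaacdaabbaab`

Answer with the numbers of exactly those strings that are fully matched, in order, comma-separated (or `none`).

1, 2, 3, 4, 5, 6, 7, 8, 9

1 → match
2 → match
3 → match
4 → match
5 → match
6 → match
7 → match
8 → match
9 → match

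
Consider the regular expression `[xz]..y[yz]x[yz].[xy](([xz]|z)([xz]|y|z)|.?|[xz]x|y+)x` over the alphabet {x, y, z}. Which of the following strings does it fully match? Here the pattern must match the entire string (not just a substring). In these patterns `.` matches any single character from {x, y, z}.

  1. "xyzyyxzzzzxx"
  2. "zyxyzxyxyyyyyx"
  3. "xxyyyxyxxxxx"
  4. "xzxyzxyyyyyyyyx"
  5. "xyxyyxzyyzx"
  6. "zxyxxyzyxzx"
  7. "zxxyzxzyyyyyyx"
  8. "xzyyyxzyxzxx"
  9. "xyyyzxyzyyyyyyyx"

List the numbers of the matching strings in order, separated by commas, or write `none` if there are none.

2, 3, 4, 5, 7, 8, 9

1 → no match
2 → match
3 → match
4 → match
5 → match
6 → no match
7 → match
8 → match
9 → match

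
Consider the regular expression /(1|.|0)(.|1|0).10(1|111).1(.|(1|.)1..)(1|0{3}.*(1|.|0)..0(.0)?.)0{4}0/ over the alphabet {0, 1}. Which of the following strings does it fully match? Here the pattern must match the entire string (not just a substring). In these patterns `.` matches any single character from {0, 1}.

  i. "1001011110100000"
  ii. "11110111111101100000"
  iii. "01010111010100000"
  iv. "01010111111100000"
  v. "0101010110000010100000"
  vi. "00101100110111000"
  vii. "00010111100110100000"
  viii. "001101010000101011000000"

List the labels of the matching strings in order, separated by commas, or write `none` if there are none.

ii, iii, iv, v

i → no match
ii → match
iii → match
iv → match
v → match
vi → no match
vii → no match
viii → no match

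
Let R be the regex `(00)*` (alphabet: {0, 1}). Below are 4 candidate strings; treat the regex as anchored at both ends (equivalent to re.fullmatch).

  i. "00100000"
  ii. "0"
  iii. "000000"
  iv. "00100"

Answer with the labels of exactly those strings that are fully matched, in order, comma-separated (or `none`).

i → no match
ii → no match
iii → match
iv → no match

iii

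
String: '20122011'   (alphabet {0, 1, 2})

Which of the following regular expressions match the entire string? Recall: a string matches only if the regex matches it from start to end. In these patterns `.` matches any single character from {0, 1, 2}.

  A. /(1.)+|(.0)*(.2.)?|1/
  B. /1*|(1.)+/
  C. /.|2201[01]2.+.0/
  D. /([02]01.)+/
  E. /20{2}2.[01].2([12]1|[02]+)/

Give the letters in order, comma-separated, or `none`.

D

A → no match
B → no match
C → no match
D → match
E → no match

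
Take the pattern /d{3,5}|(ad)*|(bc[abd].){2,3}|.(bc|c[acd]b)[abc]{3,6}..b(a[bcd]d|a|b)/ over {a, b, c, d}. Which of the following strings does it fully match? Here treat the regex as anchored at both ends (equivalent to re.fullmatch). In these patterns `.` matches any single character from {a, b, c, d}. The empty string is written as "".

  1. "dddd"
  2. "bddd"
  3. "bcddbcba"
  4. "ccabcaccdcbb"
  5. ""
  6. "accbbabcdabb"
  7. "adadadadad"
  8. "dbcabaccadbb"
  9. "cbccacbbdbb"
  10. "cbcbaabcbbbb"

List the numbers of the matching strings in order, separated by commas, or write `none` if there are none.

1, 3, 4, 5, 6, 7, 8, 9, 10

1 → match
2 → no match
3 → match
4 → match
5 → match
6 → match
7 → match
8 → match
9 → match
10 → match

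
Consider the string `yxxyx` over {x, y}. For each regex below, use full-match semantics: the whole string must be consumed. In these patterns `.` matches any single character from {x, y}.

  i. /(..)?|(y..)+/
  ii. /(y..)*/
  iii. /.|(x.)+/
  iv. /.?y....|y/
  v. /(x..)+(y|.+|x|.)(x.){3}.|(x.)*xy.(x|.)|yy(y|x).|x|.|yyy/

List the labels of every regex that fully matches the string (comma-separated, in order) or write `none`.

i → no match
ii → no match
iii → no match
iv → match
v → no match

iv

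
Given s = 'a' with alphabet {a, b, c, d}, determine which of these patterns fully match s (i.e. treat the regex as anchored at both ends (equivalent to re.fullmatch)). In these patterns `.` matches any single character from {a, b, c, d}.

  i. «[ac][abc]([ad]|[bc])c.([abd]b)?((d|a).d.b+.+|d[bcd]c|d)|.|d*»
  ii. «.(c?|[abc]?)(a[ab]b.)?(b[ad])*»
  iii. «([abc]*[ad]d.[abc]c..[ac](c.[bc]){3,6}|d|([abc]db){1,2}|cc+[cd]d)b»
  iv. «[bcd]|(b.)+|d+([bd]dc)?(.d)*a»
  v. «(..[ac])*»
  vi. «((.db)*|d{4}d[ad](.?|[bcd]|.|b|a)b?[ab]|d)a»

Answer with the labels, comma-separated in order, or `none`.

i, ii, vi

i → match
ii → match
iii → no match — must end with 'b'
iv → no match
v → no match
vi → match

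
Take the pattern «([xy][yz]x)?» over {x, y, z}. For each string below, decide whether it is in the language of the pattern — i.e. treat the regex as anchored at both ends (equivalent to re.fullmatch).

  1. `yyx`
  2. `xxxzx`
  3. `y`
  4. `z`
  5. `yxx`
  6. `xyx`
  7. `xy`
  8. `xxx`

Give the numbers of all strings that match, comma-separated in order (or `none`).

1 → match
2 → no match
3 → no match
4 → no match
5 → no match
6 → match
7 → no match
8 → no match

1, 6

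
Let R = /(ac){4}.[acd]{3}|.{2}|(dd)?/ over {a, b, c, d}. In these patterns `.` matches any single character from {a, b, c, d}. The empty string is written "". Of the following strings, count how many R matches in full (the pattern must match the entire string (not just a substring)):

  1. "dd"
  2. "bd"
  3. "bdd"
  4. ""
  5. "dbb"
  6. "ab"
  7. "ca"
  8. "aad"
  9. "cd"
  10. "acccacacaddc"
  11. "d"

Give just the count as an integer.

6

1. "dd" → match
2. "bd" → match
3. "bdd" → no match
4. "" → match
5. "dbb" → no match
6. "ab" → match
7. "ca" → match
8. "aad" → no match
9. "cd" → match
10. "acccacacaddc" → no match
11. "d" → no match
Total matched: 6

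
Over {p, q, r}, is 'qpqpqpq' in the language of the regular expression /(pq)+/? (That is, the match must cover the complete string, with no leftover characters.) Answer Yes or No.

No

Every match must start with 'pq', but 'qpqpqpq' does not.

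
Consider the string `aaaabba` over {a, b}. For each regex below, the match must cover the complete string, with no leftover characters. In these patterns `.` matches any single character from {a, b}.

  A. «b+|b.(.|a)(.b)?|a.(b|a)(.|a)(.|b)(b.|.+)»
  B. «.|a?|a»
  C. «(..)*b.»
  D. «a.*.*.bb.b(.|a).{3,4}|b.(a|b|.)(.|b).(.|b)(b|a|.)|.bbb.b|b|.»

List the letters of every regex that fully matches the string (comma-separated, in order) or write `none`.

A

A → match
B → no match
C → no match
D → no match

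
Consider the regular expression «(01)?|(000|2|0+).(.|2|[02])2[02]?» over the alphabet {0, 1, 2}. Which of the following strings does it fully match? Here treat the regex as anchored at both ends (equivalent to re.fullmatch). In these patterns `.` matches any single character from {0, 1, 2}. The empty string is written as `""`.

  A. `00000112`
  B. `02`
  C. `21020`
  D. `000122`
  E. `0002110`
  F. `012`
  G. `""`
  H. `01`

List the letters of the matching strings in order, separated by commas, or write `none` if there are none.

A, C, D, G, H

A → match
B → no match
C → match
D → match
E → no match
F → no match
G → match
H → match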